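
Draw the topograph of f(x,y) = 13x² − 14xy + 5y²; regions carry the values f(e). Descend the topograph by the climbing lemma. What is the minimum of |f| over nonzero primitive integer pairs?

translate: b→12 (≡-14 mod 26), so (13,-14,5)→(13,12,4)
flip: (13,12,4)→(4,-12,13)
translate: b→4 (≡-12 mod 8), so (4,-12,13)→(4,4,5)
reduced (well bottom): (4,4,5) with a≤c, −a<b≤a
well minimum = a = 4

4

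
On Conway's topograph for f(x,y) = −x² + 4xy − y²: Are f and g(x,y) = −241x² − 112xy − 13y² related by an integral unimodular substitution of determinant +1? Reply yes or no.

D₁ = 12, D₂ = 12
river cycle of f (length 2): (-1, 2, 2), (2, 2, -1)
river cycle of g (length 2): (-1, 2, 2), (2, 2, -1)
cycles coincide ⇒ equivalent

yes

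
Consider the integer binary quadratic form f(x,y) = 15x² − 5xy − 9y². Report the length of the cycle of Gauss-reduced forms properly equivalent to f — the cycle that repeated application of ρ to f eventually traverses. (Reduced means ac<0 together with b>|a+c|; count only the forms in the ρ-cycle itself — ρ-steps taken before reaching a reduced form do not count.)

D = 565, ⌊√D⌋ = 23
descent: ρ → (-9,23,1)  [lands on river]
river: ρ → (1,23,-9)
river: ρ → (-9,13,11)
river: ρ → (11,9,-11)
river: ρ → (-11,13,9)
river: ρ → (9,23,-1)
river: ρ → (-1,23,9)
river: ρ → (9,13,-11)
river: ρ → (-11,9,11)
river: ρ → (11,13,-9)
ρ-cycle length = 10 (tail of 1 descent step not counted)

10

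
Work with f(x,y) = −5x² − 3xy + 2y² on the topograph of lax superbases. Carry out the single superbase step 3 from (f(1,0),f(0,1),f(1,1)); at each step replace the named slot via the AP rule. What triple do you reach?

start (-5,2,-6) = (f(1,0),f(0,1),f(1,1))
replace slot 3: 2·((-5)+2) − (-6) = 0 → (-5,2,0)

-5,2,0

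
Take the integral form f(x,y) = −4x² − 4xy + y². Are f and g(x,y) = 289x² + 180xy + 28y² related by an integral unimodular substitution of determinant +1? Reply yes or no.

D₁ = 32, D₂ = 32
river cycle of f (length 2): (1, 4, -4), (-4, 4, 1)
river cycle of g (length 2): (1, 4, -4), (-4, 4, 1)
cycles coincide ⇒ equivalent

yes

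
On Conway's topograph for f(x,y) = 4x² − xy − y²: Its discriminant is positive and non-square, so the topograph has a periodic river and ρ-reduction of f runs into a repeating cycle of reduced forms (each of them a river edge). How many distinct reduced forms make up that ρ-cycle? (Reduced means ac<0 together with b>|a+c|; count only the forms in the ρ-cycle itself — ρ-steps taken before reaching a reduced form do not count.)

D = 17, ⌊√D⌋ = 4
descent: ρ → (-1,3,2)  [lands on river]
river: ρ → (2,1,-2)
river: ρ → (-2,3,1)
river: ρ → (1,3,-2)
river: ρ → (-2,1,2)
river: ρ → (2,3,-1)
ρ-cycle length = 6 (tail of 1 descent step not counted)

6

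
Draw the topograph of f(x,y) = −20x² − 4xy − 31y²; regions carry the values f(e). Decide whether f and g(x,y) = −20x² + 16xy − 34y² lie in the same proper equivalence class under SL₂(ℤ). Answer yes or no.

D₁ = -2464, D₂ = -2464
f is negative-definite; reduce −f:
−f: reduced (well bottom): (20,4,31) with a≤c, −a<b≤a
flip sign back: reduced form of f is (-20,-4,-31)
g is negative-definite; reduce −g:
−g: reduced (well bottom): (20,-16,34) with a≤c, −a<b≤a
flip sign back: reduced form of g is (-20,16,-34)
reduced forms (-20, -4, -31) vs (-20, 16, -34) ⇒ inequivalent

no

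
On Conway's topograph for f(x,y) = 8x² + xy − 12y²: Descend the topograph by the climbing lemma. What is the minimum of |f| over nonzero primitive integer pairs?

descent: ρ → (-12,-1,8)
descent: ρ → (8,17,-3)  [lands on river]
river: ρ → (-3,19,2)
river: ρ → (2,17,-12)
river: ρ → (-12,7,7)
river: ρ → (7,7,-12)
river: ρ → (-12,17,2)
river: ρ → (2,19,-3)
river: ρ → (-3,17,8)
river: ρ → (8,15,-5)
river: ρ → (-5,15,8)
closes: descent 2, river 10
min |a| on river = 2

2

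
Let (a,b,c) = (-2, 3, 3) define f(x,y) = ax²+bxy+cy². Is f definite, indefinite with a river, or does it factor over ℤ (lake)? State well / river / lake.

D = b²−4ac = 3² − 4·(-2)·3 = 33
D > 0 non-square ⇒ indefinite ⇒ periodic river

river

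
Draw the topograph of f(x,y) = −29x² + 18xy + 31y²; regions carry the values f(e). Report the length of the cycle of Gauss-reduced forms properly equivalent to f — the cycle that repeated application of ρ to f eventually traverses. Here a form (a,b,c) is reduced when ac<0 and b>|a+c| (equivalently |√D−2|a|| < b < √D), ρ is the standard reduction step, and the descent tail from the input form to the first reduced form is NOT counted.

D = 3920, ⌊√D⌋ = 62
river: ρ → (31,44,-16)
river: ρ → (-16,52,19)
river: ρ → (19,62,-1)
river: ρ → (-1,62,19)
river: ρ → (19,52,-16)
river: ρ → (-16,44,31)
river: ρ → (31,18,-29)
river: ρ → (-29,40,20)
river: ρ → (20,40,-29)
river: ρ → (-29,18,31)
ρ-cycle length = 10 (tail of 0 descent steps not counted)

10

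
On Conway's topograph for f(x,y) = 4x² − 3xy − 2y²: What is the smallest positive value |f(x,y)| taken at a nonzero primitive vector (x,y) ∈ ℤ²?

descent: ρ → (-2,3,4)  [lands on river]
river: ρ → (4,5,-1)
river: ρ → (-1,5,4)
river: ρ → (4,3,-2)
river: ρ → (-2,5,2)
river: ρ → (2,3,-4)
river: ρ → (-4,5,1)
river: ρ → (1,5,-4)
river: ρ → (-4,3,2)
river: ρ → (2,5,-2)
closes: descent 1, river 10
min |a| on river = 1

1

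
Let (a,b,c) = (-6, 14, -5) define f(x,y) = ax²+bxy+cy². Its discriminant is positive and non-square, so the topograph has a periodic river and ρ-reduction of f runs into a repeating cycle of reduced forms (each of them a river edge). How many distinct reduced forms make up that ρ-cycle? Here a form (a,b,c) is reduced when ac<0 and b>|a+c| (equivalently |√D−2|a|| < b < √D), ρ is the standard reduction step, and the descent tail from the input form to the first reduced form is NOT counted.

D = 76, ⌊√D⌋ = 8
descent: ρ → (-5,6,2)  [lands on river]
river: ρ → (2,6,-5)
river: ρ → (-5,4,3)
river: ρ → (3,8,-1)
river: ρ → (-1,8,3)
river: ρ → (3,4,-5)
ρ-cycle length = 6 (tail of 1 descent step not counted)

6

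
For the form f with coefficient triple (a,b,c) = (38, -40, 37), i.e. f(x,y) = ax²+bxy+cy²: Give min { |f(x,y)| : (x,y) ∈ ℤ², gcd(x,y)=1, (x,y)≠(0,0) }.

translate: b→36 (≡-40 mod 76), so (38,-40,37)→(38,36,35)
flip: (38,36,35)→(35,-36,38)
translate: b→34 (≡-36 mod 70), so (35,-36,38)→(35,34,37)
reduced (well bottom): (35,34,37) with a≤c, −a<b≤a
well minimum = a = 35

35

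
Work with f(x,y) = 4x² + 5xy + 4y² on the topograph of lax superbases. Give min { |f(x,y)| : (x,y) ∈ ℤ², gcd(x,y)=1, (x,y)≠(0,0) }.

translate: b→-3 (≡5 mod 8), so (4,5,4)→(4,-3,3)
flip: (4,-3,3)→(3,3,4)
reduced (well bottom): (3,3,4) with a≤c, −a<b≤a
well minimum = a = 3

3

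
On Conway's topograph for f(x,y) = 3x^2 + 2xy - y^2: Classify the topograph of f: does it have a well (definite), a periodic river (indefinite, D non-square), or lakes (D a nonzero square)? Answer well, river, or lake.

D = b²−4ac = 2² − 4·3·(-1) = 16
D = 4² is a perfect square ⇒ form factors over ℤ ⇒ lakes

lake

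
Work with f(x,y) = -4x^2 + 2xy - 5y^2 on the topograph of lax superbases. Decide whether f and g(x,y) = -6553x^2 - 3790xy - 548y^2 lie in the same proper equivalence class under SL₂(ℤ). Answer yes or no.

D₁ = -76, D₂ = -76
f is negative-definite; reduce −f:
−f: reduced (well bottom): (4,-2,5) with a≤c, −a<b≤a
flip sign back: reduced form of f is (-4,2,-5)
g is negative-definite; reduce −g:
−g: flip: (6553,3790,548)→(548,-3790,6553)
−g: translate: b→-502 (≡-3790 mod 1096), so (548,-3790,6553)→(548,-502,115)
−g: flip: (548,-502,115)→(115,502,548)
−g: translate: b→42 (≡502 mod 230), so (115,502,548)→(115,42,4)
−g: flip: (115,42,4)→(4,-42,115)
−g: translate: b→-2 (≡-42 mod 8), so (4,-42,115)→(4,-2,5)
−g: reduced (well bottom): (4,-2,5) with a≤c, −a<b≤a
flip sign back: reduced form of g is (-4,2,-5)
reduced forms (-4, 2, -5) vs (-4, 2, -5) ⇒ equivalent

yes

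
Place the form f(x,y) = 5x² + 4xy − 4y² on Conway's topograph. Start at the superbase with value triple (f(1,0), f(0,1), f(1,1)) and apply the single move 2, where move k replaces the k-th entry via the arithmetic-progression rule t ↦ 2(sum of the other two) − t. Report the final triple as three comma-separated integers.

start (5,-4,5) = (f(1,0),f(0,1),f(1,1))
replace slot 2: 2·(5+5) − (-4) = 24 → (5,24,5)

5,24,5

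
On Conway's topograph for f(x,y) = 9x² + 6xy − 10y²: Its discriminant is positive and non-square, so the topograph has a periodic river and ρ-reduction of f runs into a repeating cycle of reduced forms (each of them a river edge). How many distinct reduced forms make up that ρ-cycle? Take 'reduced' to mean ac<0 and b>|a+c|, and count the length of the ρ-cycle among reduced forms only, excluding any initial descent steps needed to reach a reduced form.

D = 396, ⌊√D⌋ = 19
river: ρ → (-10,14,5)
river: ρ → (5,16,-7)
river: ρ → (-7,12,9)
river: ρ → (9,6,-10)
ρ-cycle length = 4 (tail of 0 descent steps not counted)

4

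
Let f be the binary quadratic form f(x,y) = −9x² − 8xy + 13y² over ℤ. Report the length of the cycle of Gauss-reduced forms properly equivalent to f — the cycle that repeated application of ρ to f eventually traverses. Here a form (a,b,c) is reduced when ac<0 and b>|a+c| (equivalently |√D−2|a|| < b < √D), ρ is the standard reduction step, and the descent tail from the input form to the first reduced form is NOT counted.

D = 532, ⌊√D⌋ = 23
descent: ρ → (13,8,-9)  [lands on river]
river: ρ → (-9,10,12)
river: ρ → (12,14,-7)
river: ρ → (-7,14,12)
river: ρ → (12,10,-9)
river: ρ → (-9,8,13)
river: ρ → (13,18,-4)
river: ρ → (-4,22,3)
river: ρ → (3,20,-11)
river: ρ → (-11,2,12)
river: ρ → (12,22,-1)
river: ρ → (-1,22,12)
river: ρ → (12,2,-11)
river: ρ → (-11,20,3)
river: ρ → (3,22,-4)
river: ρ → (-4,18,13)
ρ-cycle length = 16 (tail of 1 descent step not counted)

16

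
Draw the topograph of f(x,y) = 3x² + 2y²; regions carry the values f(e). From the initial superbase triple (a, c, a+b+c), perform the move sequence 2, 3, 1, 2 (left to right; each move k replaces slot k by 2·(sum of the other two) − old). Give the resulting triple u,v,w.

start (3,2,5) = (f(1,0),f(0,1),f(1,1))
replace slot 2: 2·(3+5) − 2 = 14 → (3,14,5)
replace slot 3: 2·(3+14) − 5 = 29 → (3,14,29)
replace slot 1: 2·(14+29) − 3 = 83 → (83,14,29)
replace slot 2: 2·(83+29) − 14 = 210 → (83,210,29)

83,210,29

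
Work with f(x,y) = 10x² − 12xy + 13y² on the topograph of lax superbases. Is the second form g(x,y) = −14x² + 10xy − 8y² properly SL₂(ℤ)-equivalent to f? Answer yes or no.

D₁ = -376, D₂ = -348
discriminants differ ⇒ not SL₂(ℤ)-equivalent

no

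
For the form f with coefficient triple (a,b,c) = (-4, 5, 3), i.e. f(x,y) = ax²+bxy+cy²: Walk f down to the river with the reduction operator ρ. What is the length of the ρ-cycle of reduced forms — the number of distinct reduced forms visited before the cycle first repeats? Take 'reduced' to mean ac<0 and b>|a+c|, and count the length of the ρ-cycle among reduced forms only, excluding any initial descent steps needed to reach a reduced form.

D = 73, ⌊√D⌋ = 8
river: ρ → (3,7,-2)
river: ρ → (-2,5,6)
river: ρ → (6,7,-1)
river: ρ → (-1,7,6)
river: ρ → (6,5,-2)
river: ρ → (-2,7,3)
river: ρ → (3,5,-4)
river: ρ → (-4,3,4)
river: ρ → (4,5,-3)
river: ρ → (-3,7,2)
river: ρ → (2,5,-6)
river: ρ → (-6,7,1)
river: ρ → (1,7,-6)
river: ρ → (-6,5,2)
river: ρ → (2,7,-3)
river: ρ → (-3,5,4)
river: ρ → (4,3,-4)
river: ρ → (-4,5,3)
ρ-cycle length = 18 (tail of 0 descent steps not counted)

18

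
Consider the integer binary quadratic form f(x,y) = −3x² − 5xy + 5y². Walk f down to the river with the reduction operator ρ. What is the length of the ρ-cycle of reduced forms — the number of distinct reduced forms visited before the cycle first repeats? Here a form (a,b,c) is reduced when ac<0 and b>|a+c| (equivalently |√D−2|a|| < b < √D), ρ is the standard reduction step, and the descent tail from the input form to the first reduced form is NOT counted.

D = 85, ⌊√D⌋ = 9
descent: ρ → (5,5,-3)  [lands on river]
river: ρ → (-3,7,3)
river: ρ → (3,5,-5)
river: ρ → (-5,5,3)
river: ρ → (3,7,-3)
river: ρ → (-3,5,5)
ρ-cycle length = 6 (tail of 1 descent step not counted)

6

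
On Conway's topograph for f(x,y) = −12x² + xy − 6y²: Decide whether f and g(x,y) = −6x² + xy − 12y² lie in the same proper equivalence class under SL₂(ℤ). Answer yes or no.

D₁ = -287, D₂ = -287
f is negative-definite; reduce −f:
−f: flip: (12,-1,6)→(6,1,12)
−f: reduced (well bottom): (6,1,12) with a≤c, −a<b≤a
flip sign back: reduced form of f is (-6,-1,-12)
g is negative-definite; reduce −g:
−g: reduced (well bottom): (6,-1,12) with a≤c, −a<b≤a
flip sign back: reduced form of g is (-6,1,-12)
reduced forms (-6, -1, -12) vs (-6, 1, -12) ⇒ inequivalent

no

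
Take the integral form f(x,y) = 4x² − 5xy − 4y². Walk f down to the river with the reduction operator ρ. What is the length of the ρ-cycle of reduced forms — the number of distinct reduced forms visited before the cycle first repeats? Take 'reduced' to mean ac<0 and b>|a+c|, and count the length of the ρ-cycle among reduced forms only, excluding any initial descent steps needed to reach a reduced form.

D = 89, ⌊√D⌋ = 9
descent: ρ → (-4,5,4)  [lands on river]
river: ρ → (4,3,-5)
river: ρ → (-5,7,2)
river: ρ → (2,9,-1)
river: ρ → (-1,9,2)
river: ρ → (2,7,-5)
river: ρ → (-5,3,4)
river: ρ → (4,5,-4)
river: ρ → (-4,3,5)
river: ρ → (5,7,-2)
river: ρ → (-2,9,1)
river: ρ → (1,9,-2)
river: ρ → (-2,7,5)
river: ρ → (5,3,-4)
ρ-cycle length = 14 (tail of 1 descent step not counted)

14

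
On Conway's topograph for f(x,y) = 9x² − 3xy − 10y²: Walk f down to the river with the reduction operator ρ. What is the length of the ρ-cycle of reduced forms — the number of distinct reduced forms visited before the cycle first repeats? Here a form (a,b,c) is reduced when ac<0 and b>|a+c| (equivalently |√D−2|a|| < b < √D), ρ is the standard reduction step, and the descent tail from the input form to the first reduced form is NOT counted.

D = 369, ⌊√D⌋ = 19
descent: ρ → (-10,3,9)  [lands on river]
river: ρ → (9,15,-4)
river: ρ → (-4,17,5)
river: ρ → (5,13,-10)
river: ρ → (-10,7,8)
river: ρ → (8,9,-9)
river: ρ → (-9,9,8)
river: ρ → (8,7,-10)
river: ρ → (-10,13,5)
river: ρ → (5,17,-4)
river: ρ → (-4,15,9)
river: ρ → (9,3,-10)
river: ρ → (-10,17,2)
river: ρ → (2,19,-1)
river: ρ → (-1,19,2)
river: ρ → (2,17,-10)
ρ-cycle length = 16 (tail of 1 descent step not counted)

16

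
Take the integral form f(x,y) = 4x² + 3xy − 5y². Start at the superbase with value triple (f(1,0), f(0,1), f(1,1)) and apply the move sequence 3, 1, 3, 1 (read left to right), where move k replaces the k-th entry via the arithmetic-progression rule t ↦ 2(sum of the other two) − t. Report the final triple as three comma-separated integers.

start (4,-5,2) = (f(1,0),f(0,1),f(1,1))
replace slot 3: 2·(4+(-5)) − 2 = -4 → (4,-5,-4)
replace slot 1: 2·((-5)+(-4)) − 4 = -22 → (-22,-5,-4)
replace slot 3: 2·((-22)+(-5)) − (-4) = -50 → (-22,-5,-50)
replace slot 1: 2·((-5)+(-50)) − (-22) = -88 → (-88,-5,-50)

-88,-5,-50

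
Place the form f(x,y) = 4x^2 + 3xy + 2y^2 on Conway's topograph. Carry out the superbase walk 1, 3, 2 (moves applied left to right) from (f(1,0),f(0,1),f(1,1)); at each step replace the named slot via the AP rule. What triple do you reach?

start (4,2,9) = (f(1,0),f(0,1),f(1,1))
replace slot 1: 2·(2+9) − 4 = 18 → (18,2,9)
replace slot 3: 2·(18+2) − 9 = 31 → (18,2,31)
replace slot 2: 2·(18+31) − 2 = 96 → (18,96,31)

18,96,31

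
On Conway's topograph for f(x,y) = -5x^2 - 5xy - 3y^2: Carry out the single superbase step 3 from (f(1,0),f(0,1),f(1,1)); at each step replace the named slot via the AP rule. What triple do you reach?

start (-5,-3,-13) = (f(1,0),f(0,1),f(1,1))
replace slot 3: 2·((-5)+(-3)) − (-13) = -3 → (-5,-3,-3)

-5,-3,-3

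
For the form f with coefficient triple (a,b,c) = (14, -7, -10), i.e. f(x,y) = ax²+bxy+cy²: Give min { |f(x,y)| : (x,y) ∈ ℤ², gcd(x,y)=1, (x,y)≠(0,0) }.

descent: ρ → (-10,7,14)  [lands on river]
river: ρ → (14,21,-3)
river: ρ → (-3,21,14)
river: ρ → (14,7,-10)
river: ρ → (-10,13,11)
river: ρ → (11,9,-12)
river: ρ → (-12,15,8)
river: ρ → (8,17,-10)
river: ρ → (-10,23,2)
river: ρ → (2,21,-21)
river: ρ → (-21,21,2)
river: ρ → (2,23,-10)
river: ρ → (-10,17,8)
river: ρ → (8,15,-12)
river: ρ → (-12,9,11)
river: ρ → (11,13,-10)
closes: descent 1, river 16
min |a| on river = 2

2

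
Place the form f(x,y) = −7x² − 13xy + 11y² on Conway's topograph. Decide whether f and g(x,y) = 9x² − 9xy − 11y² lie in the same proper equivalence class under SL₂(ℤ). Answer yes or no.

D₁ = 477, D₂ = 477
river cycle of f (length 8): (11, 13, -7), (-7, 15, 9), (9, 21, -1), (-1, 21, 9), (9, 15, -7), (-7, 13, 11), (11, 9, -9), (-9, 9, 11)
river cycle of g (length 8): (-11, 9, 9), (9, 9, -11), (-11, 13, 7), (7, 15, -9), (-9, 21, 1), (1, 21, -9), (-9, 15, 7), (7, 13, -11)
cycles differ ⇒ inequivalent

no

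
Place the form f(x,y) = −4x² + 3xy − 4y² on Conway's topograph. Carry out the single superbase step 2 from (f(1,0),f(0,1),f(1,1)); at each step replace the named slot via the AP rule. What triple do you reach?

start (-4,-4,-5) = (f(1,0),f(0,1),f(1,1))
replace slot 2: 2·((-4)+(-5)) − (-4) = -14 → (-4,-14,-5)

-4,-14,-5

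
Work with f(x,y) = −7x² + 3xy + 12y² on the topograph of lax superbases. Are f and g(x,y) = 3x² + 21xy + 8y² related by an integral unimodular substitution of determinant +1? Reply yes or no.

D₁ = 345, D₂ = 345
river cycle of f (length 10): (-7, 17, 2), (2, 15, -15), (-15, 15, 2), (2, 17, -7), (-7, 11, 8), (8, 5, -10), (-10, 15, 3), (3, 15, -10), (-10, 5, 8), (8, 11, -7)
river cycle of g (length 10): (8, 11, -7), (-7, 17, 2), (2, 15, -15), (-15, 15, 2), (2, 17, -7), (-7, 11, 8), (8, 5, -10), (-10, 15, 3), (3, 15, -10), (-10, 5, 8)
cycles coincide ⇒ equivalent

yes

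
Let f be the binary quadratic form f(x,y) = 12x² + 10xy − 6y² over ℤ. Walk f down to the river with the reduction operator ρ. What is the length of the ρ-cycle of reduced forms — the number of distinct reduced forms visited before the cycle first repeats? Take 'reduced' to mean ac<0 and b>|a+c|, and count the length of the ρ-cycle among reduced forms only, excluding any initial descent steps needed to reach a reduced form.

D = 388, ⌊√D⌋ = 19
river: ρ → (-6,14,8)
river: ρ → (8,18,-2)
river: ρ → (-2,18,8)
river: ρ → (8,14,-6)
river: ρ → (-6,10,12)
river: ρ → (12,14,-4)
river: ρ → (-4,18,4)
river: ρ → (4,14,-12)
river: ρ → (-12,10,6)
river: ρ → (6,14,-8)
river: ρ → (-8,18,2)
river: ρ → (2,18,-8)
river: ρ → (-8,14,6)
river: ρ → (6,10,-12)
river: ρ → (-12,14,4)
river: ρ → (4,18,-4)
river: ρ → (-4,14,12)
river: ρ → (12,10,-6)
ρ-cycle length = 18 (tail of 0 descent steps not counted)

18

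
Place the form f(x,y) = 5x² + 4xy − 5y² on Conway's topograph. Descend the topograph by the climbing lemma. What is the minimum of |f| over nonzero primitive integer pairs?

river: ρ → (-5,6,4)
river: ρ → (4,10,-1)
river: ρ → (-1,10,4)
river: ρ → (4,6,-5)
river: ρ → (-5,4,5)
river: ρ → (5,6,-4)
river: ρ → (-4,10,1)
river: ρ → (1,10,-4)
river: ρ → (-4,6,5)
river: ρ → (5,4,-5)
closes: descent 0, river 10
min |a| on river = 1

1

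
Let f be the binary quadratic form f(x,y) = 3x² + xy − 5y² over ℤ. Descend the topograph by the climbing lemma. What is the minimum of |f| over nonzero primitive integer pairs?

descent: ρ → (-5,-1,3)
descent: ρ → (3,7,-1)  [lands on river]
river: ρ → (-1,7,3)
river: ρ → (3,5,-3)
river: ρ → (-3,7,1)
river: ρ → (1,7,-3)
river: ρ → (-3,5,3)
closes: descent 2, river 6
min |a| on river = 1

1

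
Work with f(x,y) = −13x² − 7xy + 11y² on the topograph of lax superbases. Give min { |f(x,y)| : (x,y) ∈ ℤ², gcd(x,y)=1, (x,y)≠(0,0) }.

descent: ρ → (11,7,-13)  [lands on river]
river: ρ → (-13,19,5)
river: ρ → (5,21,-9)
river: ρ → (-9,15,11)
closes: descent 1, river 4
min |a| on river = 5

5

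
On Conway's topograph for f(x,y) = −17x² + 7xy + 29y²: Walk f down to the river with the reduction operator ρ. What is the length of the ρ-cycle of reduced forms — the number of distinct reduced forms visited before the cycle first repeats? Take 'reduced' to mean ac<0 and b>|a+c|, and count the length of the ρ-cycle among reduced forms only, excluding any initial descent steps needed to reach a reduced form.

D = 2021, ⌊√D⌋ = 44
descent: ρ → (29,-7,-17)
descent: ρ → (-17,41,5)  [lands on river]
river: ρ → (5,39,-25)
river: ρ → (-25,11,19)
river: ρ → (19,27,-17)
ρ-cycle length = 4 (tail of 2 descent steps not counted)

4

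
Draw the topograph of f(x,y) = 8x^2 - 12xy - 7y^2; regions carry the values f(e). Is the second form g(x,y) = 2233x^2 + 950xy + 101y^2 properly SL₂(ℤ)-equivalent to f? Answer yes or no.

D₁ = 368, D₂ = 368
river cycle of f (length 8): (-7, 12, 8), (8, 4, -11), (-11, 18, 1), (1, 18, -11), (-11, 4, 8), (8, 12, -7), (-7, 16, 4), (4, 16, -7)
river cycle of g (length 8): (8, 4, -11), (-11, 18, 1), (1, 18, -11), (-11, 4, 8), (8, 12, -7), (-7, 16, 4), (4, 16, -7), (-7, 12, 8)
cycles coincide ⇒ equivalent

yes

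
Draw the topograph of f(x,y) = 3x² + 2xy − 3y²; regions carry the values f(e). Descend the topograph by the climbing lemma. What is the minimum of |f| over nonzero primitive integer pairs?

river: ρ → (-3,4,2)
river: ρ → (2,4,-3)
river: ρ → (-3,2,3)
river: ρ → (3,4,-2)
river: ρ → (-2,4,3)
river: ρ → (3,2,-3)
closes: descent 0, river 6
min |a| on river = 2

2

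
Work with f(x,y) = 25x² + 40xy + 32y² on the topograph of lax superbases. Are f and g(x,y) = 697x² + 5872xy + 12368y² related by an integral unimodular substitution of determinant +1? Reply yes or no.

D₁ = -1600, D₂ = -1600
f: translate: b→-10 (≡40 mod 50), so (25,40,32)→(25,-10,17)
f: flip: (25,-10,17)→(17,10,25)
f: reduced (well bottom): (17,10,25) with a≤c, −a<b≤a
g: translate: b→296 (≡5872 mod 1394), so (697,5872,12368)→(697,296,32)
g: flip: (697,296,32)→(32,-296,697)
g: translate: b→24 (≡-296 mod 64), so (32,-296,697)→(32,24,17)
g: flip: (32,24,17)→(17,-24,32)
g: translate: b→10 (≡-24 mod 34), so (17,-24,32)→(17,10,25)
g: reduced (well bottom): (17,10,25) with a≤c, −a<b≤a
reduced forms (17, 10, 25) vs (17, 10, 25) ⇒ equivalent

yes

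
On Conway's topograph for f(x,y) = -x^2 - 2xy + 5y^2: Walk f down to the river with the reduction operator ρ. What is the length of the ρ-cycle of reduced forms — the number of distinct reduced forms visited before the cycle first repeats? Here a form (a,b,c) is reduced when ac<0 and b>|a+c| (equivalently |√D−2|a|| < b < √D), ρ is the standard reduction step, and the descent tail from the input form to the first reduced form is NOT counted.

D = 24, ⌊√D⌋ = 4
descent: ρ → (5,2,-1)
descent: ρ → (-1,4,2)  [lands on river]
river: ρ → (2,4,-1)
ρ-cycle length = 2 (tail of 2 descent steps not counted)

2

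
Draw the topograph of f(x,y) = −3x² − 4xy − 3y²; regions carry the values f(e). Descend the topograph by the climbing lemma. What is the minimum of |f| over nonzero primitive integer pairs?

translate: b→-2 (≡4 mod 6), so (3,4,3)→(3,-2,2)
flip: (3,-2,2)→(2,2,3)
reduced (well bottom): (2,2,3) with a≤c, −a<b≤a
well minimum |f| = |-2| = 2 (negative-definite)

2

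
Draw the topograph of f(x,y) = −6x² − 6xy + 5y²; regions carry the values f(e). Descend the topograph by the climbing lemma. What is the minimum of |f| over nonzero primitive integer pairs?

descent: ρ → (5,6,-6)  [lands on river]
river: ρ → (-6,6,5)
river: ρ → (5,4,-7)
river: ρ → (-7,10,2)
river: ρ → (2,10,-7)
river: ρ → (-7,4,5)
closes: descent 1, river 6
min |a| on river = 2

2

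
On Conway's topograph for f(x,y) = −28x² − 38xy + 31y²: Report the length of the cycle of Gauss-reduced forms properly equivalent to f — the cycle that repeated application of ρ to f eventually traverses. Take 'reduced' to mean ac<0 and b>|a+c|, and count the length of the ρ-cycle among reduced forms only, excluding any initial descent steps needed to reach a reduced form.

D = 4916, ⌊√D⌋ = 70
descent: ρ → (31,38,-28)  [lands on river]
river: ρ → (-28,18,41)
river: ρ → (41,64,-5)
river: ρ → (-5,66,28)
river: ρ → (28,46,-25)
river: ρ → (-25,54,20)
river: ρ → (20,66,-7)
river: ρ → (-7,60,47)
river: ρ → (47,34,-20)
river: ρ → (-20,46,35)
river: ρ → (35,24,-31)
river: ρ → (-31,38,28)
river: ρ → (28,18,-41)
river: ρ → (-41,64,5)
river: ρ → (5,66,-28)
river: ρ → (-28,46,25)
river: ρ → (25,54,-20)
river: ρ → (-20,66,7)
river: ρ → (7,60,-47)
river: ρ → (-47,34,20)
river: ρ → (20,46,-35)
river: ρ → (-35,24,31)
ρ-cycle length = 22 (tail of 1 descent step not counted)

22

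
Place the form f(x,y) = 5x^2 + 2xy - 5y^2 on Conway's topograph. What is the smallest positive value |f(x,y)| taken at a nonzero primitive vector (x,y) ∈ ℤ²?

river: ρ → (-5,8,2)
river: ρ → (2,8,-5)
river: ρ → (-5,2,5)
river: ρ → (5,8,-2)
river: ρ → (-2,8,5)
river: ρ → (5,2,-5)
closes: descent 0, river 6
min |a| on river = 2

2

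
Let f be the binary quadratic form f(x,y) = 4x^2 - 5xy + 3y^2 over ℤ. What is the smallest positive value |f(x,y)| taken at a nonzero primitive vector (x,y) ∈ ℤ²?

translate: b→3 (≡-5 mod 8), so (4,-5,3)→(4,3,2)
flip: (4,3,2)→(2,-3,4)
translate: b→1 (≡-3 mod 4), so (2,-3,4)→(2,1,3)
reduced (well bottom): (2,1,3) with a≤c, −a<b≤a
well minimum = a = 2

2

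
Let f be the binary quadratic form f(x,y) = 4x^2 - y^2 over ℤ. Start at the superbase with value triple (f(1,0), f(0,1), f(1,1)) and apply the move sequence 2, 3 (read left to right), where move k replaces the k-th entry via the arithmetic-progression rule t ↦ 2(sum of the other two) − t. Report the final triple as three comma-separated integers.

start (4,-1,3) = (f(1,0),f(0,1),f(1,1))
replace slot 2: 2·(4+3) − (-1) = 15 → (4,15,3)
replace slot 3: 2·(4+15) − 3 = 35 → (4,15,35)

4,15,35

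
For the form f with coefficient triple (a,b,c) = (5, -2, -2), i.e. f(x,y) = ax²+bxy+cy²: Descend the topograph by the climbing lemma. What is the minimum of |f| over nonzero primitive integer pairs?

descent: ρ → (-2,6,1)  [lands on river]
river: ρ → (1,6,-2)
closes: descent 1, river 2
min |a| on river = 1

1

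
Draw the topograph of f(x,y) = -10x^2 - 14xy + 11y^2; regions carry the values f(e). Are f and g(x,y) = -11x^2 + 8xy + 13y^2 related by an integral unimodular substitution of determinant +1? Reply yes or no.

D₁ = 636, D₂ = 636
river cycle of f (length 10): (11, 14, -10), (-10, 6, 15), (15, 24, -1), (-1, 24, 15), (15, 6, -10), (-10, 14, 11), (11, 8, -13), (-13, 18, 6), (6, 18, -13), (-13, 8, 11)
river cycle of g (length 10): (13, 18, -6), (-6, 18, 13), (13, 8, -11), (-11, 14, 10), (10, 6, -15), (-15, 24, 1), (1, 24, -15), (-15, 6, 10), (10, 14, -11), (-11, 8, 13)
cycles differ ⇒ inequivalent

no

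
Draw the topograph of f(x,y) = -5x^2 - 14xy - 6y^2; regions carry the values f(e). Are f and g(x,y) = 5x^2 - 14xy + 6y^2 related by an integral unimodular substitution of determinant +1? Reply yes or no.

D₁ = 76, D₂ = 76
river cycle of f (length 6): (3, 4, -5), (-5, 6, 2), (2, 6, -5), (-5, 4, 3), (3, 8, -1), (-1, 8, 3)
river cycle of g (length 6): (-3, 4, 5), (5, 6, -2), (-2, 6, 5), (5, 4, -3), (-3, 8, 1), (1, 8, -3)
cycles differ ⇒ inequivalent

no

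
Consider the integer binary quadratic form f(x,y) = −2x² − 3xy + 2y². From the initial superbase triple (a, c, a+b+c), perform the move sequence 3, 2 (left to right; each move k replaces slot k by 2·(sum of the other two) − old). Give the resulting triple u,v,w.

start (-2,2,-3) = (f(1,0),f(0,1),f(1,1))
replace slot 3: 2·((-2)+2) − (-3) = 3 → (-2,2,3)
replace slot 2: 2·((-2)+3) − 2 = 0 → (-2,0,3)

-2,0,3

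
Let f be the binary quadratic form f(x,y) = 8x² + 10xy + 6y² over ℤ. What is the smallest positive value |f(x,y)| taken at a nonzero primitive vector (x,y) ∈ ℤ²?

translate: b→-6 (≡10 mod 16), so (8,10,6)→(8,-6,4)
flip: (8,-6,4)→(4,6,8)
translate: b→-2 (≡6 mod 8), so (4,6,8)→(4,-2,6)
reduced (well bottom): (4,-2,6) with a≤c, −a<b≤a
well minimum = a = 4

4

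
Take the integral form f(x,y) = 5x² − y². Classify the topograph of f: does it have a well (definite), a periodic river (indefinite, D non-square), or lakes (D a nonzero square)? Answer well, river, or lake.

D = b²−4ac = 0² − 4·5·(-1) = 20
D > 0 non-square ⇒ indefinite ⇒ periodic river

river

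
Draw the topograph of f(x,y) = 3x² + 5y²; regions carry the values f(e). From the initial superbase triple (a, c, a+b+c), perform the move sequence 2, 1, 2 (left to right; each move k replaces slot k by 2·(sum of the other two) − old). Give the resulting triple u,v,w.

start (3,5,8) = (f(1,0),f(0,1),f(1,1))
replace slot 2: 2·(3+8) − 5 = 17 → (3,17,8)
replace slot 1: 2·(17+8) − 3 = 47 → (47,17,8)
replace slot 2: 2·(47+8) − 17 = 93 → (47,93,8)

47,93,8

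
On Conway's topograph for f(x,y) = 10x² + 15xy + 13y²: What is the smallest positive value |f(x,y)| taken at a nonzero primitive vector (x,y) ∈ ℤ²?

translate: b→-5 (≡15 mod 20), so (10,15,13)→(10,-5,8)
flip: (10,-5,8)→(8,5,10)
reduced (well bottom): (8,5,10) with a≤c, −a<b≤a
well minimum = a = 8

8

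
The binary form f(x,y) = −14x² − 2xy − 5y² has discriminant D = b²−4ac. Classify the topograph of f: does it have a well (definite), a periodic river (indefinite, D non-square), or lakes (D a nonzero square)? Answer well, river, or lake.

D = b²−4ac = (-2)² − 4·(-14)·(-5) = -276
D < 0 ⇒ definite ⇒ every region one sign ⇒ single well

well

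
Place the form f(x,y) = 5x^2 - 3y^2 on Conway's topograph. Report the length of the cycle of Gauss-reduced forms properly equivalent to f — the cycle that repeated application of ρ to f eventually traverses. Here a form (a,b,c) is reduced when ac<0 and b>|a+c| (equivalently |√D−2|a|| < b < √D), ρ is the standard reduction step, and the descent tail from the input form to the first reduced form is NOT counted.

D = 60, ⌊√D⌋ = 7
descent: ρ → (-3,6,2)  [lands on river]
river: ρ → (2,6,-3)
ρ-cycle length = 2 (tail of 1 descent step not counted)

2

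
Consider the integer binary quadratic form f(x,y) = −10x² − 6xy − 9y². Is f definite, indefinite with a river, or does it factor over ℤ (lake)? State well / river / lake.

D = b²−4ac = (-6)² − 4·(-10)·(-9) = -324
D < 0 ⇒ definite ⇒ every region one sign ⇒ single well

well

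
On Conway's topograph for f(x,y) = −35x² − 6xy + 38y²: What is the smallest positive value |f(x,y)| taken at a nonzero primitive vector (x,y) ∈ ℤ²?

descent: ρ → (38,6,-35)  [lands on river]
river: ρ → (-35,64,9)
river: ρ → (9,62,-42)
river: ρ → (-42,22,29)
river: ρ → (29,36,-35)
river: ρ → (-35,34,30)
river: ρ → (30,26,-39)
river: ρ → (-39,52,17)
river: ρ → (17,50,-42)
river: ρ → (-42,34,25)
river: ρ → (25,66,-10)
river: ρ → (-10,54,61)
river: ρ → (61,68,-3)
river: ρ → (-3,70,38)
closes: descent 1, river 14
min |a| on river = 3

3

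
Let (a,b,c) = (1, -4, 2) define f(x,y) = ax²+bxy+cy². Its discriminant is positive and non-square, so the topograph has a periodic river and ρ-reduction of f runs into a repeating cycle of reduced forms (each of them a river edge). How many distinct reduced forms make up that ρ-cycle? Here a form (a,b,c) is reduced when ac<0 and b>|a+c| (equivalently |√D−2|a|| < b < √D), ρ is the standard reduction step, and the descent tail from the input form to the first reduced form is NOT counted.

D = 8, ⌊√D⌋ = 2
descent: ρ → (2,0,-1)
descent: ρ → (-1,2,1)  [lands on river]
river: ρ → (1,2,-1)
ρ-cycle length = 2 (tail of 2 descent steps not counted)

2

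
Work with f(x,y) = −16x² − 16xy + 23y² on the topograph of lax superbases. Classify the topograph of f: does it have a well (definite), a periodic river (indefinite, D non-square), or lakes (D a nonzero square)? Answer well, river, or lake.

D = b²−4ac = (-16)² − 4·(-16)·23 = 1728
D > 0 non-square ⇒ indefinite ⇒ periodic river

river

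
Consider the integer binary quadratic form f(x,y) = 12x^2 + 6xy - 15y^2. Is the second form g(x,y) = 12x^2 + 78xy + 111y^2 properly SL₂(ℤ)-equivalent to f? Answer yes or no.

D₁ = 756, D₂ = 756
river cycle of f (length 6): (-15, 24, 3), (3, 24, -15), (-15, 6, 12), (12, 18, -9), (-9, 18, 12), (12, 6, -15)
river cycle of g (length 6): (12, 6, -15), (-15, 24, 3), (3, 24, -15), (-15, 6, 12), (12, 18, -9), (-9, 18, 12)
cycles coincide ⇒ equivalent

yes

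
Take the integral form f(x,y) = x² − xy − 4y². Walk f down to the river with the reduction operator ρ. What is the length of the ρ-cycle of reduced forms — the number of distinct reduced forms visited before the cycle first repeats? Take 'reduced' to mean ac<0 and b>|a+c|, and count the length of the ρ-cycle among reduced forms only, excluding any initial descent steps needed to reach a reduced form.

D = 17, ⌊√D⌋ = 4
descent: ρ → (-4,1,1)
descent: ρ → (1,3,-2)  [lands on river]
river: ρ → (-2,1,2)
river: ρ → (2,3,-1)
river: ρ → (-1,3,2)
river: ρ → (2,1,-2)
river: ρ → (-2,3,1)
ρ-cycle length = 6 (tail of 2 descent steps not counted)

6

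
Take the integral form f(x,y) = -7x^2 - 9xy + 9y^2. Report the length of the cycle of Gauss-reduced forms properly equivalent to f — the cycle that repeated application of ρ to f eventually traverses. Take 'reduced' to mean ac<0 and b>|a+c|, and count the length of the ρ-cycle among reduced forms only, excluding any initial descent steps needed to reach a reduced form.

D = 333, ⌊√D⌋ = 18
descent: ρ → (9,9,-7)  [lands on river]
river: ρ → (-7,5,11)
river: ρ → (11,17,-1)
river: ρ → (-1,17,11)
river: ρ → (11,5,-7)
river: ρ → (-7,9,9)
ρ-cycle length = 6 (tail of 1 descent step not counted)

6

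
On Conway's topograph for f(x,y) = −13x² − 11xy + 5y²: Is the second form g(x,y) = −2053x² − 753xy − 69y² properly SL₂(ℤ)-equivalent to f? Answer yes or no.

D₁ = 381, D₂ = 381
river cycle of f (length 6): (5, 11, -13), (-13, 15, 3), (3, 15, -13), (-13, 11, 5), (5, 19, -1), (-1, 19, 5)
river cycle of g (length 6): (-13, 15, 3), (3, 15, -13), (-13, 11, 5), (5, 19, -1), (-1, 19, 5), (5, 11, -13)
cycles coincide ⇒ equivalent

yes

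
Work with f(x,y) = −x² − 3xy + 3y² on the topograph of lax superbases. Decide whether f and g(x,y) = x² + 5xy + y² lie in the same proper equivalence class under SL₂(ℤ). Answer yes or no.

D₁ = 21, D₂ = 21
river cycle of f (length 2): (3, 3, -1), (-1, 3, 3)
river cycle of g (length 2): (1, 3, -3), (-3, 3, 1)
cycles differ ⇒ inequivalent

no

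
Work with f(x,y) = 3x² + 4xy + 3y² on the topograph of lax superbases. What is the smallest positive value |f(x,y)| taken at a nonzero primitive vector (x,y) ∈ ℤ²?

translate: b→-2 (≡4 mod 6), so (3,4,3)→(3,-2,2)
flip: (3,-2,2)→(2,2,3)
reduced (well bottom): (2,2,3) with a≤c, −a<b≤a
well minimum = a = 2

2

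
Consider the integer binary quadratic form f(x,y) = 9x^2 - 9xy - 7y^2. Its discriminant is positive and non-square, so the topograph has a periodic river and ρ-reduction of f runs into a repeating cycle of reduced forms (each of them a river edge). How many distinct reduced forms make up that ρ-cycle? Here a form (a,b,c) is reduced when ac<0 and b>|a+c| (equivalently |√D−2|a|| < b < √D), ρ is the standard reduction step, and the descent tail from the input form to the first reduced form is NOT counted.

D = 333, ⌊√D⌋ = 18
descent: ρ → (-7,9,9)  [lands on river]
river: ρ → (9,9,-7)
river: ρ → (-7,5,11)
river: ρ → (11,17,-1)
river: ρ → (-1,17,11)
river: ρ → (11,5,-7)
ρ-cycle length = 6 (tail of 1 descent step not counted)

6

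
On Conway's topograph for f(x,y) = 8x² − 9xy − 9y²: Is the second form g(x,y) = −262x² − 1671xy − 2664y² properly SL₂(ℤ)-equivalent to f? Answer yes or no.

D₁ = 369, D₂ = 369
river cycle of f (length 16): (-9, 9, 8), (8, 7, -10), (-10, 13, 5), (5, 17, -4), (-4, 15, 9), (9, 3, -10), (-10, 17, 2), (2, 19, -1), (-1, 19, 2), (2, 17, -10), … (6 more)
river cycle of g (length 16): (-9, 9, 8), (8, 7, -10), (-10, 13, 5), (5, 17, -4), (-4, 15, 9), (9, 3, -10), (-10, 17, 2), (2, 19, -1), (-1, 19, 2), (2, 17, -10), … (6 more)
cycles coincide ⇒ equivalent

yes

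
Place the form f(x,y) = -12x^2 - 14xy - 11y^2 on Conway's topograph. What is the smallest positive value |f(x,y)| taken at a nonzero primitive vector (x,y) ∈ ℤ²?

translate: b→-10 (≡14 mod 24), so (12,14,11)→(12,-10,9)
flip: (12,-10,9)→(9,10,12)
translate: b→-8 (≡10 mod 18), so (9,10,12)→(9,-8,11)
reduced (well bottom): (9,-8,11) with a≤c, −a<b≤a
well minimum |f| = |-9| = 9 (negative-definite)

9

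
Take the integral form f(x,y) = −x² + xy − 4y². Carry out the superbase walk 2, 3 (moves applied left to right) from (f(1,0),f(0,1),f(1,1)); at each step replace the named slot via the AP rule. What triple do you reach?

start (-1,-4,-4) = (f(1,0),f(0,1),f(1,1))
replace slot 2: 2·((-1)+(-4)) − (-4) = -6 → (-1,-6,-4)
replace slot 3: 2·((-1)+(-6)) − (-4) = -10 → (-1,-6,-10)

-1,-6,-10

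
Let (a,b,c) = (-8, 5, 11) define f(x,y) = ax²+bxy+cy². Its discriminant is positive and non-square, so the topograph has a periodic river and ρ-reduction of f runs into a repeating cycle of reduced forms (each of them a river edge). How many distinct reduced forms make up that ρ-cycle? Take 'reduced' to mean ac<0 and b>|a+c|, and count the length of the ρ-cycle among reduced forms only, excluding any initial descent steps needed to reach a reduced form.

D = 377, ⌊√D⌋ = 19
river: ρ → (11,17,-2)
river: ρ → (-2,19,2)
river: ρ → (2,17,-11)
river: ρ → (-11,5,8)
river: ρ → (8,11,-8)
river: ρ → (-8,5,11)
ρ-cycle length = 6 (tail of 0 descent steps not counted)

6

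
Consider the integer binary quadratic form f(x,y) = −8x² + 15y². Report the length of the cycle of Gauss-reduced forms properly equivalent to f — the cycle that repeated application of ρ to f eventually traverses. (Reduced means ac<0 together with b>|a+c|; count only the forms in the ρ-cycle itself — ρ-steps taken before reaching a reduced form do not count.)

D = 480, ⌊√D⌋ = 21
descent: ρ → (15,0,-8)
descent: ρ → (-8,16,7)  [lands on river]
river: ρ → (7,12,-12)
river: ρ → (-12,12,7)
river: ρ → (7,16,-8)
ρ-cycle length = 4 (tail of 2 descent steps not counted)

4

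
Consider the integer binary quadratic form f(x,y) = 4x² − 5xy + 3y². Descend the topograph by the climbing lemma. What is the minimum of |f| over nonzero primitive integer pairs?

translate: b→3 (≡-5 mod 8), so (4,-5,3)→(4,3,2)
flip: (4,3,2)→(2,-3,4)
translate: b→1 (≡-3 mod 4), so (2,-3,4)→(2,1,3)
reduced (well bottom): (2,1,3) with a≤c, −a<b≤a
well minimum = a = 2

2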